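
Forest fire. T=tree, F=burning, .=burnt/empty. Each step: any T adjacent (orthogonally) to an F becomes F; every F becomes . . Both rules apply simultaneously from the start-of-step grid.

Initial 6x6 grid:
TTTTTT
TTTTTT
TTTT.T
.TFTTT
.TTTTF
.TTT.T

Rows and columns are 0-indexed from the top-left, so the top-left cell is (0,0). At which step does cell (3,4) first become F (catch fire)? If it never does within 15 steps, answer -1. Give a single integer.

Step 1: cell (3,4)='T' (+7 fires, +2 burnt)
Step 2: cell (3,4)='F' (+8 fires, +7 burnt)
  -> target ignites at step 2
Step 3: cell (3,4)='.' (+7 fires, +8 burnt)
Step 4: cell (3,4)='.' (+5 fires, +7 burnt)
Step 5: cell (3,4)='.' (+2 fires, +5 burnt)
Step 6: cell (3,4)='.' (+0 fires, +2 burnt)
  fire out at step 6

2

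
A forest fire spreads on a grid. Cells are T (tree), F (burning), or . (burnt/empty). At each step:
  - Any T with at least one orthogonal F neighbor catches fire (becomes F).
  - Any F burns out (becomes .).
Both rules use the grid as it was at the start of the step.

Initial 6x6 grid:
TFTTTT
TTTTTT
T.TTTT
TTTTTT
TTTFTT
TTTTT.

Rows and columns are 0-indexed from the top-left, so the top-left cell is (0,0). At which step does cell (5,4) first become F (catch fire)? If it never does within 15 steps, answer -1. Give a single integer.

Step 1: cell (5,4)='T' (+7 fires, +2 burnt)
Step 2: cell (5,4)='F' (+10 fires, +7 burnt)
  -> target ignites at step 2
Step 3: cell (5,4)='.' (+9 fires, +10 burnt)
Step 4: cell (5,4)='.' (+5 fires, +9 burnt)
Step 5: cell (5,4)='.' (+1 fires, +5 burnt)
Step 6: cell (5,4)='.' (+0 fires, +1 burnt)
  fire out at step 6

2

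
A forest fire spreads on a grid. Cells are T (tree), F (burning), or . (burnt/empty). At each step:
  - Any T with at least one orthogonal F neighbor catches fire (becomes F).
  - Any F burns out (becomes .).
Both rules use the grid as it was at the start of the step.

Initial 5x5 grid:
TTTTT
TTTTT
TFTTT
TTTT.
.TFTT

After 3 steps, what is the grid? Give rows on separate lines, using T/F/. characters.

Step 1: 7 trees catch fire, 2 burn out
  TTTTT
  TFTTT
  F.FTT
  TFFT.
  .F.FT
Step 2: 7 trees catch fire, 7 burn out
  TFTTT
  F.FTT
  ...FT
  F..F.
  ....F
Step 3: 4 trees catch fire, 7 burn out
  F.FTT
  ...FT
  ....F
  .....
  .....

F.FTT
...FT
....F
.....
.....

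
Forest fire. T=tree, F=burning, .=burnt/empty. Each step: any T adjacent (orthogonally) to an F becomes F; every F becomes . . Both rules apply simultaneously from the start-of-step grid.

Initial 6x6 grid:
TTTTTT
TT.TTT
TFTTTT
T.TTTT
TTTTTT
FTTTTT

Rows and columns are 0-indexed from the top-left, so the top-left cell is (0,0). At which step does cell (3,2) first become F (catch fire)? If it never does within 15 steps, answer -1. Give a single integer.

Step 1: cell (3,2)='T' (+5 fires, +2 burnt)
Step 2: cell (3,2)='F' (+7 fires, +5 burnt)
  -> target ignites at step 2
Step 3: cell (3,2)='.' (+7 fires, +7 burnt)
Step 4: cell (3,2)='.' (+6 fires, +7 burnt)
Step 5: cell (3,2)='.' (+5 fires, +6 burnt)
Step 6: cell (3,2)='.' (+2 fires, +5 burnt)
Step 7: cell (3,2)='.' (+0 fires, +2 burnt)
  fire out at step 7

2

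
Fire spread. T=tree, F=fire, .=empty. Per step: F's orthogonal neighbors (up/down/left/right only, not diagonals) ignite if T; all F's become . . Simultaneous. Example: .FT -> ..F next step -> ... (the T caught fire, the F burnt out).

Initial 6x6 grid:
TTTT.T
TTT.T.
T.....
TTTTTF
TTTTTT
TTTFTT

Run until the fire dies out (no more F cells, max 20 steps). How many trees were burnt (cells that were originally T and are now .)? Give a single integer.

Answer: 24

Derivation:
Step 1: +5 fires, +2 burnt (F count now 5)
Step 2: +5 fires, +5 burnt (F count now 5)
Step 3: +3 fires, +5 burnt (F count now 3)
Step 4: +2 fires, +3 burnt (F count now 2)
Step 5: +1 fires, +2 burnt (F count now 1)
Step 6: +1 fires, +1 burnt (F count now 1)
Step 7: +1 fires, +1 burnt (F count now 1)
Step 8: +2 fires, +1 burnt (F count now 2)
Step 9: +2 fires, +2 burnt (F count now 2)
Step 10: +1 fires, +2 burnt (F count now 1)
Step 11: +1 fires, +1 burnt (F count now 1)
Step 12: +0 fires, +1 burnt (F count now 0)
Fire out after step 12
Initially T: 26, now '.': 34
Total burnt (originally-T cells now '.'): 24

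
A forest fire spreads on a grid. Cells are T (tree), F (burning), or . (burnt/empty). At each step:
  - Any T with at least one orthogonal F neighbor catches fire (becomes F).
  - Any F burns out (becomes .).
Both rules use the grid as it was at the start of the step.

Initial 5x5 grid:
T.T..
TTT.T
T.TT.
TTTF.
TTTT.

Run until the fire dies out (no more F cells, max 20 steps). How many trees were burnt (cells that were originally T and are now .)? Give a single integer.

Answer: 15

Derivation:
Step 1: +3 fires, +1 burnt (F count now 3)
Step 2: +3 fires, +3 burnt (F count now 3)
Step 3: +3 fires, +3 burnt (F count now 3)
Step 4: +4 fires, +3 burnt (F count now 4)
Step 5: +1 fires, +4 burnt (F count now 1)
Step 6: +1 fires, +1 burnt (F count now 1)
Step 7: +0 fires, +1 burnt (F count now 0)
Fire out after step 7
Initially T: 16, now '.': 24
Total burnt (originally-T cells now '.'): 15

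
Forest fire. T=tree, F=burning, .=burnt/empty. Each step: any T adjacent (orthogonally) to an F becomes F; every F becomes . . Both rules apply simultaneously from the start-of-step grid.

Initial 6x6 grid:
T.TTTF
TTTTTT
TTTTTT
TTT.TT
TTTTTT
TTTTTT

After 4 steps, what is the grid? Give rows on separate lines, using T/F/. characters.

Step 1: 2 trees catch fire, 1 burn out
  T.TTF.
  TTTTTF
  TTTTTT
  TTT.TT
  TTTTTT
  TTTTTT
Step 2: 3 trees catch fire, 2 burn out
  T.TF..
  TTTTF.
  TTTTTF
  TTT.TT
  TTTTTT
  TTTTTT
Step 3: 4 trees catch fire, 3 burn out
  T.F...
  TTTF..
  TTTTF.
  TTT.TF
  TTTTTT
  TTTTTT
Step 4: 4 trees catch fire, 4 burn out
  T.....
  TTF...
  TTTF..
  TTT.F.
  TTTTTF
  TTTTTT

T.....
TTF...
TTTF..
TTT.F.
TTTTTF
TTTTTT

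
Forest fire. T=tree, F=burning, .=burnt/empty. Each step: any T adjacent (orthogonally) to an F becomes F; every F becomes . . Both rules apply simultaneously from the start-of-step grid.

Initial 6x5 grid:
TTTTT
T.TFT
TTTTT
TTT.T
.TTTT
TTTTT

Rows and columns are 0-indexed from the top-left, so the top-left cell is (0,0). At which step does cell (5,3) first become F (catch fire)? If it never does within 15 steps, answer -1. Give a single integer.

Step 1: cell (5,3)='T' (+4 fires, +1 burnt)
Step 2: cell (5,3)='T' (+4 fires, +4 burnt)
Step 3: cell (5,3)='T' (+4 fires, +4 burnt)
Step 4: cell (5,3)='T' (+5 fires, +4 burnt)
Step 5: cell (5,3)='T' (+6 fires, +5 burnt)
Step 6: cell (5,3)='F' (+2 fires, +6 burnt)
  -> target ignites at step 6
Step 7: cell (5,3)='.' (+1 fires, +2 burnt)
Step 8: cell (5,3)='.' (+0 fires, +1 burnt)
  fire out at step 8

6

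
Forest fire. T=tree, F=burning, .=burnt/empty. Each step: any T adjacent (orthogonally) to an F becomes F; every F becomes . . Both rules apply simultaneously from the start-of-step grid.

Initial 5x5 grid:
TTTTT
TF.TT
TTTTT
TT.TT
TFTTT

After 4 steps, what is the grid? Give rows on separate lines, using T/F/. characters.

Step 1: 6 trees catch fire, 2 burn out
  TFTTT
  F..TT
  TFTTT
  TF.TT
  F.FTT
Step 2: 6 trees catch fire, 6 burn out
  F.FTT
  ...TT
  F.FTT
  F..TT
  ...FT
Step 3: 4 trees catch fire, 6 burn out
  ...FT
  ...TT
  ...FT
  ...FT
  ....F
Step 4: 4 trees catch fire, 4 burn out
  ....F
  ...FT
  ....F
  ....F
  .....

....F
...FT
....F
....F
.....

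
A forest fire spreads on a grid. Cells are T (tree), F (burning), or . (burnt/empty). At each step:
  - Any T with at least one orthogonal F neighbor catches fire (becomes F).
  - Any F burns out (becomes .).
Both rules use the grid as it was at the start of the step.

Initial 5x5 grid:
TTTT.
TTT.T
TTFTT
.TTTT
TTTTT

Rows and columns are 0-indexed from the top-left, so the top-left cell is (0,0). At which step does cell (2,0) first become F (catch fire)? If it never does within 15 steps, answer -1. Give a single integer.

Step 1: cell (2,0)='T' (+4 fires, +1 burnt)
Step 2: cell (2,0)='F' (+7 fires, +4 burnt)
  -> target ignites at step 2
Step 3: cell (2,0)='.' (+7 fires, +7 burnt)
Step 4: cell (2,0)='.' (+3 fires, +7 burnt)
Step 5: cell (2,0)='.' (+0 fires, +3 burnt)
  fire out at step 5

2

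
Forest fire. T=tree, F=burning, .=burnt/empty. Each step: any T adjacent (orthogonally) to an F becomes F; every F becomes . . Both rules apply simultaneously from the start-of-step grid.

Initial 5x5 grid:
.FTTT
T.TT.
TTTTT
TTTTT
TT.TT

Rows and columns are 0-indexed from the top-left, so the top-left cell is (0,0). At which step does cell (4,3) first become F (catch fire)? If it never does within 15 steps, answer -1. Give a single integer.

Step 1: cell (4,3)='T' (+1 fires, +1 burnt)
Step 2: cell (4,3)='T' (+2 fires, +1 burnt)
Step 3: cell (4,3)='T' (+3 fires, +2 burnt)
Step 4: cell (4,3)='T' (+3 fires, +3 burnt)
Step 5: cell (4,3)='T' (+4 fires, +3 burnt)
Step 6: cell (4,3)='F' (+5 fires, +4 burnt)
  -> target ignites at step 6
Step 7: cell (4,3)='.' (+2 fires, +5 burnt)
Step 8: cell (4,3)='.' (+0 fires, +2 burnt)
  fire out at step 8

6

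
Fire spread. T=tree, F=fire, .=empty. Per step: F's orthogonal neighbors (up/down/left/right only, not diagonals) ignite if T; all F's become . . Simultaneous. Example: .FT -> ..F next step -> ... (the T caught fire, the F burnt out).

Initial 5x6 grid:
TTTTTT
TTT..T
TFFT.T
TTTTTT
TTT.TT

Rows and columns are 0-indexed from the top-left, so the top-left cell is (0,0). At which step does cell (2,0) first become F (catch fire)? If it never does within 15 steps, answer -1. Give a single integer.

Step 1: cell (2,0)='F' (+6 fires, +2 burnt)
  -> target ignites at step 1
Step 2: cell (2,0)='.' (+7 fires, +6 burnt)
Step 3: cell (2,0)='.' (+4 fires, +7 burnt)
Step 4: cell (2,0)='.' (+3 fires, +4 burnt)
Step 5: cell (2,0)='.' (+3 fires, +3 burnt)
Step 6: cell (2,0)='.' (+1 fires, +3 burnt)
Step 7: cell (2,0)='.' (+0 fires, +1 burnt)
  fire out at step 7

1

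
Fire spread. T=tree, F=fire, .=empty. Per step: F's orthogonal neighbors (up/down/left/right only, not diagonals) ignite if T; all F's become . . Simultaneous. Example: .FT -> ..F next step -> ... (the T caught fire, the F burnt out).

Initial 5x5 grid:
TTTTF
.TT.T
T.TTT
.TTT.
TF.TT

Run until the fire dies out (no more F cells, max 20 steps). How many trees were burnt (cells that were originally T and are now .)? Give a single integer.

Answer: 16

Derivation:
Step 1: +4 fires, +2 burnt (F count now 4)
Step 2: +3 fires, +4 burnt (F count now 3)
Step 3: +5 fires, +3 burnt (F count now 5)
Step 4: +3 fires, +5 burnt (F count now 3)
Step 5: +1 fires, +3 burnt (F count now 1)
Step 6: +0 fires, +1 burnt (F count now 0)
Fire out after step 6
Initially T: 17, now '.': 24
Total burnt (originally-T cells now '.'): 16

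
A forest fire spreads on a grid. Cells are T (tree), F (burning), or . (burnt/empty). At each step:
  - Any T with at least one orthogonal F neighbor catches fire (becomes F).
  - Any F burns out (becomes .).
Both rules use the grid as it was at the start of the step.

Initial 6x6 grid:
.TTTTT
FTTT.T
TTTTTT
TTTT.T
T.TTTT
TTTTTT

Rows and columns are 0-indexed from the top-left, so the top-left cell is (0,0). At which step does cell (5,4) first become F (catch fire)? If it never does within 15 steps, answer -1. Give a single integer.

Step 1: cell (5,4)='T' (+2 fires, +1 burnt)
Step 2: cell (5,4)='T' (+4 fires, +2 burnt)
Step 3: cell (5,4)='T' (+5 fires, +4 burnt)
Step 4: cell (5,4)='T' (+4 fires, +5 burnt)
Step 5: cell (5,4)='T' (+5 fires, +4 burnt)
Step 6: cell (5,4)='T' (+4 fires, +5 burnt)
Step 7: cell (5,4)='T' (+4 fires, +4 burnt)
Step 8: cell (5,4)='F' (+2 fires, +4 burnt)
  -> target ignites at step 8
Step 9: cell (5,4)='.' (+1 fires, +2 burnt)
Step 10: cell (5,4)='.' (+0 fires, +1 burnt)
  fire out at step 10

8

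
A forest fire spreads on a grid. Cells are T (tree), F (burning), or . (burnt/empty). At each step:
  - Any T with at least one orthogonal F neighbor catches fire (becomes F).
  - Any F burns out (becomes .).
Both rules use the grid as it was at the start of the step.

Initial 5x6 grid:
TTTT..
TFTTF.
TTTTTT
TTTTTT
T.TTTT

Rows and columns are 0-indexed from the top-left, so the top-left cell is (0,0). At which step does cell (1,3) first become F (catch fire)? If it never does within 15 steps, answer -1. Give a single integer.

Step 1: cell (1,3)='F' (+6 fires, +2 burnt)
  -> target ignites at step 1
Step 2: cell (1,3)='.' (+9 fires, +6 burnt)
Step 3: cell (1,3)='.' (+5 fires, +9 burnt)
Step 4: cell (1,3)='.' (+4 fires, +5 burnt)
Step 5: cell (1,3)='.' (+0 fires, +4 burnt)
  fire out at step 5

1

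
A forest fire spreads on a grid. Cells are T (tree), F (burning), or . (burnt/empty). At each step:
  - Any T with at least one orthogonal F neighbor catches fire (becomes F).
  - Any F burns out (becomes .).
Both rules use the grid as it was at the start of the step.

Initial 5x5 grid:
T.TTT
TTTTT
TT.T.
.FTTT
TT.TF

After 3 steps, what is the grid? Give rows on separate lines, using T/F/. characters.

Step 1: 5 trees catch fire, 2 burn out
  T.TTT
  TTTTT
  TF.T.
  ..FTF
  TF.F.
Step 2: 4 trees catch fire, 5 burn out
  T.TTT
  TFTTT
  F..T.
  ...F.
  F....
Step 3: 3 trees catch fire, 4 burn out
  T.TTT
  F.FTT
  ...F.
  .....
  .....

T.TTT
F.FTT
...F.
.....
.....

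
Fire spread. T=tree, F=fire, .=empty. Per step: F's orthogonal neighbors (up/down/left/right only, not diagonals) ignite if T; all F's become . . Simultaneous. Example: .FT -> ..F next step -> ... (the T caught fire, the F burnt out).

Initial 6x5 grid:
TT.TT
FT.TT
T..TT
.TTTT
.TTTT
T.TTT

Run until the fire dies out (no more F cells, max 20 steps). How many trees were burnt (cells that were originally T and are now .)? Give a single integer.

Step 1: +3 fires, +1 burnt (F count now 3)
Step 2: +1 fires, +3 burnt (F count now 1)
Step 3: +0 fires, +1 burnt (F count now 0)
Fire out after step 3
Initially T: 22, now '.': 12
Total burnt (originally-T cells now '.'): 4

Answer: 4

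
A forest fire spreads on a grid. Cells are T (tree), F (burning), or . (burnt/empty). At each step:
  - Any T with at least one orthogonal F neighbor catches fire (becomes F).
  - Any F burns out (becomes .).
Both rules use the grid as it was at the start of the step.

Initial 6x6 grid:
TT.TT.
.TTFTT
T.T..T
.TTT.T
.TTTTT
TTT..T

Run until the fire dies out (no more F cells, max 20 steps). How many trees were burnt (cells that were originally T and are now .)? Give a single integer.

Answer: 23

Derivation:
Step 1: +3 fires, +1 burnt (F count now 3)
Step 2: +4 fires, +3 burnt (F count now 4)
Step 3: +3 fires, +4 burnt (F count now 3)
Step 4: +5 fires, +3 burnt (F count now 5)
Step 5: +4 fires, +5 burnt (F count now 4)
Step 6: +3 fires, +4 burnt (F count now 3)
Step 7: +1 fires, +3 burnt (F count now 1)
Step 8: +0 fires, +1 burnt (F count now 0)
Fire out after step 8
Initially T: 24, now '.': 35
Total burnt (originally-T cells now '.'): 23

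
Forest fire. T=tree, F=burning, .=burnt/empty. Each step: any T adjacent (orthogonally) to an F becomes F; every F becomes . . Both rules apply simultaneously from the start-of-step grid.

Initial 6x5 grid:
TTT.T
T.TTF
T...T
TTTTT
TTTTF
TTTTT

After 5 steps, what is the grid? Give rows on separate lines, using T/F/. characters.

Step 1: 6 trees catch fire, 2 burn out
  TTT.F
  T.TF.
  T...F
  TTTTF
  TTTF.
  TTTTF
Step 2: 4 trees catch fire, 6 burn out
  TTT..
  T.F..
  T....
  TTTF.
  TTF..
  TTTF.
Step 3: 4 trees catch fire, 4 burn out
  TTF..
  T....
  T....
  TTF..
  TF...
  TTF..
Step 4: 4 trees catch fire, 4 burn out
  TF...
  T....
  T....
  TF...
  F....
  TF...
Step 5: 3 trees catch fire, 4 burn out
  F....
  T....
  T....
  F....
  .....
  F....

F....
T....
T....
F....
.....
F....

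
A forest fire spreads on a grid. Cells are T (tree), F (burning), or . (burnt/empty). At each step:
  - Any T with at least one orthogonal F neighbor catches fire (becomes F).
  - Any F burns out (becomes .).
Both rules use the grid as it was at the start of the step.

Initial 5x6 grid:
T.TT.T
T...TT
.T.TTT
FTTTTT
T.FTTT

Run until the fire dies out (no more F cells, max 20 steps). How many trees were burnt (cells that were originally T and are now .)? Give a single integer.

Step 1: +4 fires, +2 burnt (F count now 4)
Step 2: +3 fires, +4 burnt (F count now 3)
Step 3: +3 fires, +3 burnt (F count now 3)
Step 4: +2 fires, +3 burnt (F count now 2)
Step 5: +2 fires, +2 burnt (F count now 2)
Step 6: +1 fires, +2 burnt (F count now 1)
Step 7: +1 fires, +1 burnt (F count now 1)
Step 8: +0 fires, +1 burnt (F count now 0)
Fire out after step 8
Initially T: 20, now '.': 26
Total burnt (originally-T cells now '.'): 16

Answer: 16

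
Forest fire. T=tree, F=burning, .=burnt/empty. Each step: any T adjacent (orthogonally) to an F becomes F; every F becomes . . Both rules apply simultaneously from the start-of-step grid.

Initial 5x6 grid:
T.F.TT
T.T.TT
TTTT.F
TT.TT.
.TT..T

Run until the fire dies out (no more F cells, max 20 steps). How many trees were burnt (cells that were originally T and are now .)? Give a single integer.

Step 1: +2 fires, +2 burnt (F count now 2)
Step 2: +3 fires, +2 burnt (F count now 3)
Step 3: +3 fires, +3 burnt (F count now 3)
Step 4: +3 fires, +3 burnt (F count now 3)
Step 5: +4 fires, +3 burnt (F count now 4)
Step 6: +2 fires, +4 burnt (F count now 2)
Step 7: +0 fires, +2 burnt (F count now 0)
Fire out after step 7
Initially T: 18, now '.': 29
Total burnt (originally-T cells now '.'): 17

Answer: 17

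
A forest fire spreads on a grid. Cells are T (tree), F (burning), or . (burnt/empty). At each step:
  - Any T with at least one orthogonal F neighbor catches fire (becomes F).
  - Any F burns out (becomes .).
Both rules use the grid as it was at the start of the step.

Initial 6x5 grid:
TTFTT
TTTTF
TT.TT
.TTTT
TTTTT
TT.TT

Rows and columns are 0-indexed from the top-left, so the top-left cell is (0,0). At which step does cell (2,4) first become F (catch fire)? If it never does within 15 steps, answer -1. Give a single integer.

Step 1: cell (2,4)='F' (+6 fires, +2 burnt)
  -> target ignites at step 1
Step 2: cell (2,4)='.' (+4 fires, +6 burnt)
Step 3: cell (2,4)='.' (+4 fires, +4 burnt)
Step 4: cell (2,4)='.' (+5 fires, +4 burnt)
Step 5: cell (2,4)='.' (+3 fires, +5 burnt)
Step 6: cell (2,4)='.' (+2 fires, +3 burnt)
Step 7: cell (2,4)='.' (+1 fires, +2 burnt)
Step 8: cell (2,4)='.' (+0 fires, +1 burnt)
  fire out at step 8

1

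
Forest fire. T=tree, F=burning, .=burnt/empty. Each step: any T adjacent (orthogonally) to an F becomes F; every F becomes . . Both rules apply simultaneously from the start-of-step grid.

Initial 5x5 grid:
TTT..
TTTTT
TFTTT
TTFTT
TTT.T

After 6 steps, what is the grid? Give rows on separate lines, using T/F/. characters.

Step 1: 6 trees catch fire, 2 burn out
  TTT..
  TFTTT
  F.FTT
  TF.FT
  TTF.T
Step 2: 7 trees catch fire, 6 burn out
  TFT..
  F.FTT
  ...FT
  F...F
  TF..T
Step 3: 6 trees catch fire, 7 burn out
  F.F..
  ...FT
  ....F
  .....
  F...F
Step 4: 1 trees catch fire, 6 burn out
  .....
  ....F
  .....
  .....
  .....
Step 5: 0 trees catch fire, 1 burn out
  .....
  .....
  .....
  .....
  .....
Step 6: 0 trees catch fire, 0 burn out
  .....
  .....
  .....
  .....
  .....

.....
.....
.....
.....
.....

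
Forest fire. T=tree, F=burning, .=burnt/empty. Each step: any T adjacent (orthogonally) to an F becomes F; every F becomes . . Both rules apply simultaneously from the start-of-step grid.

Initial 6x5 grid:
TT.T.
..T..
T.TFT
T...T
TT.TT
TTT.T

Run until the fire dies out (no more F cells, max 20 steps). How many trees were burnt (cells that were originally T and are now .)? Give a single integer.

Answer: 7

Derivation:
Step 1: +2 fires, +1 burnt (F count now 2)
Step 2: +2 fires, +2 burnt (F count now 2)
Step 3: +1 fires, +2 burnt (F count now 1)
Step 4: +2 fires, +1 burnt (F count now 2)
Step 5: +0 fires, +2 burnt (F count now 0)
Fire out after step 5
Initially T: 17, now '.': 20
Total burnt (originally-T cells now '.'): 7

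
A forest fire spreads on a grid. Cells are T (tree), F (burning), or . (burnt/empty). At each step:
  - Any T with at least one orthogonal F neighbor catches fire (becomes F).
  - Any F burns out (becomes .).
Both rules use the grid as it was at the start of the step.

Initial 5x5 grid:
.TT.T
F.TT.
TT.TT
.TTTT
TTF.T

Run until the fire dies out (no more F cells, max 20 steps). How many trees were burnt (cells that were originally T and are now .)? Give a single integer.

Answer: 15

Derivation:
Step 1: +3 fires, +2 burnt (F count now 3)
Step 2: +4 fires, +3 burnt (F count now 4)
Step 3: +2 fires, +4 burnt (F count now 2)
Step 4: +3 fires, +2 burnt (F count now 3)
Step 5: +1 fires, +3 burnt (F count now 1)
Step 6: +1 fires, +1 burnt (F count now 1)
Step 7: +1 fires, +1 burnt (F count now 1)
Step 8: +0 fires, +1 burnt (F count now 0)
Fire out after step 8
Initially T: 16, now '.': 24
Total burnt (originally-T cells now '.'): 15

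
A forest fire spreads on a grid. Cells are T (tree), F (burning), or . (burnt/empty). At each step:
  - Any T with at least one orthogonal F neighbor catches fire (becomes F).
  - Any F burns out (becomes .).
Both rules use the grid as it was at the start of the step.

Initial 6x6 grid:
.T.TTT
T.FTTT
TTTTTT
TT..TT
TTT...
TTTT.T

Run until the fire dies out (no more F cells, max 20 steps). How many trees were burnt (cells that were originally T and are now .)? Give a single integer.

Answer: 24

Derivation:
Step 1: +2 fires, +1 burnt (F count now 2)
Step 2: +4 fires, +2 burnt (F count now 4)
Step 3: +5 fires, +4 burnt (F count now 5)
Step 4: +6 fires, +5 burnt (F count now 6)
Step 5: +4 fires, +6 burnt (F count now 4)
Step 6: +2 fires, +4 burnt (F count now 2)
Step 7: +1 fires, +2 burnt (F count now 1)
Step 8: +0 fires, +1 burnt (F count now 0)
Fire out after step 8
Initially T: 26, now '.': 34
Total burnt (originally-T cells now '.'): 24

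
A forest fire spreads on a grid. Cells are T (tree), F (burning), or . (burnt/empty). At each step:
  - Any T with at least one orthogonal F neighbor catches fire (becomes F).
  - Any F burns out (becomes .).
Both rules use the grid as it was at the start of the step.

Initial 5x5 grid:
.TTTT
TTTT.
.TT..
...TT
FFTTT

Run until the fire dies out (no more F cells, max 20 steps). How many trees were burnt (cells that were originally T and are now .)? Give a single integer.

Step 1: +1 fires, +2 burnt (F count now 1)
Step 2: +1 fires, +1 burnt (F count now 1)
Step 3: +2 fires, +1 burnt (F count now 2)
Step 4: +1 fires, +2 burnt (F count now 1)
Step 5: +0 fires, +1 burnt (F count now 0)
Fire out after step 5
Initially T: 15, now '.': 15
Total burnt (originally-T cells now '.'): 5

Answer: 5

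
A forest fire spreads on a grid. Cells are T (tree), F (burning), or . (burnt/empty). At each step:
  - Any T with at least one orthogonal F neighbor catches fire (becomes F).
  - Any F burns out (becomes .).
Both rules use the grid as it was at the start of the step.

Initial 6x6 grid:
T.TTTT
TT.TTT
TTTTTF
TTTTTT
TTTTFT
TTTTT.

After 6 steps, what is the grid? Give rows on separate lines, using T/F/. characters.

Step 1: 7 trees catch fire, 2 burn out
  T.TTTT
  TT.TTF
  TTTTF.
  TTTTFF
  TTTF.F
  TTTTF.
Step 2: 6 trees catch fire, 7 burn out
  T.TTTF
  TT.TF.
  TTTF..
  TTTF..
  TTF...
  TTTF..
Step 3: 6 trees catch fire, 6 burn out
  T.TTF.
  TT.F..
  TTF...
  TTF...
  TF....
  TTF...
Step 4: 5 trees catch fire, 6 burn out
  T.TF..
  TT....
  TF....
  TF....
  F.....
  TF....
Step 5: 5 trees catch fire, 5 burn out
  T.F...
  TF....
  F.....
  F.....
  ......
  F.....
Step 6: 1 trees catch fire, 5 burn out
  T.....
  F.....
  ......
  ......
  ......
  ......

T.....
F.....
......
......
......
......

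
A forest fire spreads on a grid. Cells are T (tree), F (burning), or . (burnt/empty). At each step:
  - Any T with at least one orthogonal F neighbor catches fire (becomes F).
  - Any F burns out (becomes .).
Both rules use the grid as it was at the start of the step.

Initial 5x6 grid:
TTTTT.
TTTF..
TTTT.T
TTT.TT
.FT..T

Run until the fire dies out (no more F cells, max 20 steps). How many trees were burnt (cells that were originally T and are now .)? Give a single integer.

Step 1: +5 fires, +2 burnt (F count now 5)
Step 2: +7 fires, +5 burnt (F count now 7)
Step 3: +3 fires, +7 burnt (F count now 3)
Step 4: +1 fires, +3 burnt (F count now 1)
Step 5: +0 fires, +1 burnt (F count now 0)
Fire out after step 5
Initially T: 20, now '.': 26
Total burnt (originally-T cells now '.'): 16

Answer: 16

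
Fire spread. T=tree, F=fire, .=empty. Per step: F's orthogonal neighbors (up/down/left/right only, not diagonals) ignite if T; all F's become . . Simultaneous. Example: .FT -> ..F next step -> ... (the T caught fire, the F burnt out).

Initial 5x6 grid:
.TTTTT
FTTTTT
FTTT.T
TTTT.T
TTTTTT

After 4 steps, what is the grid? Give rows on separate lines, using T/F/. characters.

Step 1: 3 trees catch fire, 2 burn out
  .TTTTT
  .FTTTT
  .FTT.T
  FTTT.T
  TTTTTT
Step 2: 5 trees catch fire, 3 burn out
  .FTTTT
  ..FTTT
  ..FT.T
  .FTT.T
  FTTTTT
Step 3: 5 trees catch fire, 5 burn out
  ..FTTT
  ...FTT
  ...F.T
  ..FT.T
  .FTTTT
Step 4: 4 trees catch fire, 5 burn out
  ...FTT
  ....FT
  .....T
  ...F.T
  ..FTTT

...FTT
....FT
.....T
...F.T
..FTTT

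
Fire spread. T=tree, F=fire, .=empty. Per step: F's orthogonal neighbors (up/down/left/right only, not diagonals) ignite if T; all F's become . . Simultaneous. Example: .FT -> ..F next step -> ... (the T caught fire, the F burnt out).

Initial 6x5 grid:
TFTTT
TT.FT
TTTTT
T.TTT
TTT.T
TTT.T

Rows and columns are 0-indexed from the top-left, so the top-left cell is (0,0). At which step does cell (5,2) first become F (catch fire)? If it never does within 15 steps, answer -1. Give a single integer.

Step 1: cell (5,2)='T' (+6 fires, +2 burnt)
Step 2: cell (5,2)='T' (+6 fires, +6 burnt)
Step 3: cell (5,2)='T' (+3 fires, +6 burnt)
Step 4: cell (5,2)='T' (+3 fires, +3 burnt)
Step 5: cell (5,2)='F' (+4 fires, +3 burnt)
  -> target ignites at step 5
Step 6: cell (5,2)='.' (+2 fires, +4 burnt)
Step 7: cell (5,2)='.' (+0 fires, +2 burnt)
  fire out at step 7

5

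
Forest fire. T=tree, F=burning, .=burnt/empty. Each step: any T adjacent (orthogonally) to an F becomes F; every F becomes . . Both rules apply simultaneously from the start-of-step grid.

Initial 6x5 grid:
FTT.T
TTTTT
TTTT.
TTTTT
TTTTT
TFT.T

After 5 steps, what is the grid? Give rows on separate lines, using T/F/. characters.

Step 1: 5 trees catch fire, 2 burn out
  .FT.T
  FTTTT
  TTTT.
  TTTTT
  TFTTT
  F.F.T
Step 2: 6 trees catch fire, 5 burn out
  ..F.T
  .FTTT
  FTTT.
  TFTTT
  F.FTT
  ....T
Step 3: 5 trees catch fire, 6 burn out
  ....T
  ..FTT
  .FTT.
  F.FTT
  ...FT
  ....T
Step 4: 4 trees catch fire, 5 burn out
  ....T
  ...FT
  ..FT.
  ...FT
  ....F
  ....T
Step 5: 4 trees catch fire, 4 burn out
  ....T
  ....F
  ...F.
  ....F
  .....
  ....F

....T
....F
...F.
....F
.....
....F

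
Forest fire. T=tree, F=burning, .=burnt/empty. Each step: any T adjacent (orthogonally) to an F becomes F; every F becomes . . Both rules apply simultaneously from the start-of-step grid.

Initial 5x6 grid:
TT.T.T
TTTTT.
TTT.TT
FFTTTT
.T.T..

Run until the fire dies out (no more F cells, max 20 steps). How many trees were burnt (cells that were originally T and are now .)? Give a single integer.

Step 1: +4 fires, +2 burnt (F count now 4)
Step 2: +4 fires, +4 burnt (F count now 4)
Step 3: +5 fires, +4 burnt (F count now 5)
Step 4: +3 fires, +5 burnt (F count now 3)
Step 5: +3 fires, +3 burnt (F count now 3)
Step 6: +0 fires, +3 burnt (F count now 0)
Fire out after step 6
Initially T: 20, now '.': 29
Total burnt (originally-T cells now '.'): 19

Answer: 19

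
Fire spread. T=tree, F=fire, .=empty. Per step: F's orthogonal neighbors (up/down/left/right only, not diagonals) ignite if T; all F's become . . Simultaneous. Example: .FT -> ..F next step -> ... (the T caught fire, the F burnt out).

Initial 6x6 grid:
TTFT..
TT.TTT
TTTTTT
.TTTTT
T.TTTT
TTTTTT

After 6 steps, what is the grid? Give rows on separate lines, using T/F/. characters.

Step 1: 2 trees catch fire, 1 burn out
  TF.F..
  TT.TTT
  TTTTTT
  .TTTTT
  T.TTTT
  TTTTTT
Step 2: 3 trees catch fire, 2 burn out
  F.....
  TF.FTT
  TTTTTT
  .TTTTT
  T.TTTT
  TTTTTT
Step 3: 4 trees catch fire, 3 burn out
  ......
  F...FT
  TFTFTT
  .TTTTT
  T.TTTT
  TTTTTT
Step 4: 6 trees catch fire, 4 burn out
  ......
  .....F
  F.F.FT
  .FTFTT
  T.TTTT
  TTTTTT
Step 5: 4 trees catch fire, 6 burn out
  ......
  ......
  .....F
  ..F.FT
  T.TFTT
  TTTTTT
Step 6: 4 trees catch fire, 4 burn out
  ......
  ......
  ......
  .....F
  T.F.FT
  TTTFTT

......
......
......
.....F
T.F.FT
TTTFTT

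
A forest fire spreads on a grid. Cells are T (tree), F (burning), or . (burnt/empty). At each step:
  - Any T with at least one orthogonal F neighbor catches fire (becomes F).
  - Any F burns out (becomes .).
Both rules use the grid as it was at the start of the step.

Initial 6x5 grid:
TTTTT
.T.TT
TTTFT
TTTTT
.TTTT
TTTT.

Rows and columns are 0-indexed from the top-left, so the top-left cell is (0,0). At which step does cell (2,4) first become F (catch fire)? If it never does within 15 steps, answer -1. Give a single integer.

Step 1: cell (2,4)='F' (+4 fires, +1 burnt)
  -> target ignites at step 1
Step 2: cell (2,4)='.' (+6 fires, +4 burnt)
Step 3: cell (2,4)='.' (+8 fires, +6 burnt)
Step 4: cell (2,4)='.' (+4 fires, +8 burnt)
Step 5: cell (2,4)='.' (+2 fires, +4 burnt)
Step 6: cell (2,4)='.' (+1 fires, +2 burnt)
Step 7: cell (2,4)='.' (+0 fires, +1 burnt)
  fire out at step 7

1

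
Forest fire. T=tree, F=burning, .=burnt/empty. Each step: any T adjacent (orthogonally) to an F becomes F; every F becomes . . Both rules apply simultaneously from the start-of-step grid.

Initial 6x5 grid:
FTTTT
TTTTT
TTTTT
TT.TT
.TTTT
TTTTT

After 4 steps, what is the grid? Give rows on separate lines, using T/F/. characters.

Step 1: 2 trees catch fire, 1 burn out
  .FTTT
  FTTTT
  TTTTT
  TT.TT
  .TTTT
  TTTTT
Step 2: 3 trees catch fire, 2 burn out
  ..FTT
  .FTTT
  FTTTT
  TT.TT
  .TTTT
  TTTTT
Step 3: 4 trees catch fire, 3 burn out
  ...FT
  ..FTT
  .FTTT
  FT.TT
  .TTTT
  TTTTT
Step 4: 4 trees catch fire, 4 burn out
  ....F
  ...FT
  ..FTT
  .F.TT
  .TTTT
  TTTTT

....F
...FT
..FTT
.F.TT
.TTTT
TTTTT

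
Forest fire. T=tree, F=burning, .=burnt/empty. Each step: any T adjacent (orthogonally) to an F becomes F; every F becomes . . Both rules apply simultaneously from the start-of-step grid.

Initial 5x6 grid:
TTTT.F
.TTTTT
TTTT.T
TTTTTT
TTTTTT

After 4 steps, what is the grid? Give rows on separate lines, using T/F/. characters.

Step 1: 1 trees catch fire, 1 burn out
  TTTT..
  .TTTTF
  TTTT.T
  TTTTTT
  TTTTTT
Step 2: 2 trees catch fire, 1 burn out
  TTTT..
  .TTTF.
  TTTT.F
  TTTTTT
  TTTTTT
Step 3: 2 trees catch fire, 2 burn out
  TTTT..
  .TTF..
  TTTT..
  TTTTTF
  TTTTTT
Step 4: 5 trees catch fire, 2 burn out
  TTTF..
  .TF...
  TTTF..
  TTTTF.
  TTTTTF

TTTF..
.TF...
TTTF..
TTTTF.
TTTTTF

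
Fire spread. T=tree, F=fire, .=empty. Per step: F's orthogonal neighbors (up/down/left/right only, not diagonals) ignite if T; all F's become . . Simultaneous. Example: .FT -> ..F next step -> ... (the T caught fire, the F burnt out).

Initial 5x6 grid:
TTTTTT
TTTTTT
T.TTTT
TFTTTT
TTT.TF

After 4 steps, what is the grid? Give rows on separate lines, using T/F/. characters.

Step 1: 5 trees catch fire, 2 burn out
  TTTTTT
  TTTTTT
  T.TTTT
  F.FTTF
  TFT.F.
Step 2: 7 trees catch fire, 5 burn out
  TTTTTT
  TTTTTT
  F.FTTF
  ...FF.
  F.F...
Step 3: 5 trees catch fire, 7 burn out
  TTTTTT
  FTFTTF
  ...FF.
  ......
  ......
Step 4: 6 trees catch fire, 5 burn out
  FTFTTF
  .F.FF.
  ......
  ......
  ......

FTFTTF
.F.FF.
......
......
......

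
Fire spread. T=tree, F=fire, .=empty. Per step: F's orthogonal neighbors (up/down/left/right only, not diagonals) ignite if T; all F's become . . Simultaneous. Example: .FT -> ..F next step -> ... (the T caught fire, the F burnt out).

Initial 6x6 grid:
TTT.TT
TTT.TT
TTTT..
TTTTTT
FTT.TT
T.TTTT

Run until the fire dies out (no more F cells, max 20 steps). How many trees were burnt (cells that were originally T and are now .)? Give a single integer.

Answer: 25

Derivation:
Step 1: +3 fires, +1 burnt (F count now 3)
Step 2: +3 fires, +3 burnt (F count now 3)
Step 3: +4 fires, +3 burnt (F count now 4)
Step 4: +5 fires, +4 burnt (F count now 5)
Step 5: +5 fires, +5 burnt (F count now 5)
Step 6: +4 fires, +5 burnt (F count now 4)
Step 7: +1 fires, +4 burnt (F count now 1)
Step 8: +0 fires, +1 burnt (F count now 0)
Fire out after step 8
Initially T: 29, now '.': 32
Total burnt (originally-T cells now '.'): 25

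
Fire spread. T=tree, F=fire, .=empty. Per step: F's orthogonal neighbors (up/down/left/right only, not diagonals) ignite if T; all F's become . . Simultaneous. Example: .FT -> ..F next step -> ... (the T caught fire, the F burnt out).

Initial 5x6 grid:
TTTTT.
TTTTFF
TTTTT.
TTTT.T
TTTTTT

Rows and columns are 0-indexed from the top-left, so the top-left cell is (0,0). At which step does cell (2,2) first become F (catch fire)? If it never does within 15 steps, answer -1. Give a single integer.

Step 1: cell (2,2)='T' (+3 fires, +2 burnt)
Step 2: cell (2,2)='T' (+3 fires, +3 burnt)
Step 3: cell (2,2)='F' (+4 fires, +3 burnt)
  -> target ignites at step 3
Step 4: cell (2,2)='.' (+5 fires, +4 burnt)
Step 5: cell (2,2)='.' (+5 fires, +5 burnt)
Step 6: cell (2,2)='.' (+3 fires, +5 burnt)
Step 7: cell (2,2)='.' (+2 fires, +3 burnt)
Step 8: cell (2,2)='.' (+0 fires, +2 burnt)
  fire out at step 8

3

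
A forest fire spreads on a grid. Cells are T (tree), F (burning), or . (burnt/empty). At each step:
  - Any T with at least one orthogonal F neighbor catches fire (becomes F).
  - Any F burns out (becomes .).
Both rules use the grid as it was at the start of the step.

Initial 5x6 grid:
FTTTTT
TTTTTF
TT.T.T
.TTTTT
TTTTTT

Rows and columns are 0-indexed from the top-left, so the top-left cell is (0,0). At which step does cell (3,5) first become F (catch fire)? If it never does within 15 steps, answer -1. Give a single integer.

Step 1: cell (3,5)='T' (+5 fires, +2 burnt)
Step 2: cell (3,5)='F' (+6 fires, +5 burnt)
  -> target ignites at step 2
Step 3: cell (3,5)='.' (+6 fires, +6 burnt)
Step 4: cell (3,5)='.' (+3 fires, +6 burnt)
Step 5: cell (3,5)='.' (+3 fires, +3 burnt)
Step 6: cell (3,5)='.' (+2 fires, +3 burnt)
Step 7: cell (3,5)='.' (+0 fires, +2 burnt)
  fire out at step 7

2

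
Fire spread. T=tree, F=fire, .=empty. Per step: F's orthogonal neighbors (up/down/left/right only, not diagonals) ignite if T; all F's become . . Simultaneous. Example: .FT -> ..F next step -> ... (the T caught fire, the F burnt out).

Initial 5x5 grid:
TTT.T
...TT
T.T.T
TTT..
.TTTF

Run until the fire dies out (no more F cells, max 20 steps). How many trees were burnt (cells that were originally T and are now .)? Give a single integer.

Step 1: +1 fires, +1 burnt (F count now 1)
Step 2: +1 fires, +1 burnt (F count now 1)
Step 3: +2 fires, +1 burnt (F count now 2)
Step 4: +2 fires, +2 burnt (F count now 2)
Step 5: +1 fires, +2 burnt (F count now 1)
Step 6: +1 fires, +1 burnt (F count now 1)
Step 7: +0 fires, +1 burnt (F count now 0)
Fire out after step 7
Initially T: 15, now '.': 18
Total burnt (originally-T cells now '.'): 8

Answer: 8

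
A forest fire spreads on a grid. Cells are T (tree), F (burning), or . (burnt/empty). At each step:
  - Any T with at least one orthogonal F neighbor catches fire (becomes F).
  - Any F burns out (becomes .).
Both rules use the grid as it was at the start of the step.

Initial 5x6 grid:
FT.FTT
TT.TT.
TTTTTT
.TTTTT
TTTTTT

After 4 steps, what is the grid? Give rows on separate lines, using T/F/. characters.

Step 1: 4 trees catch fire, 2 burn out
  .F..FT
  FT.FT.
  TTTTTT
  .TTTTT
  TTTTTT
Step 2: 5 trees catch fire, 4 burn out
  .....F
  .F..F.
  FTTFTT
  .TTTTT
  TTTTTT
Step 3: 4 trees catch fire, 5 burn out
  ......
  ......
  .FF.FT
  .TTFTT
  TTTTTT
Step 4: 5 trees catch fire, 4 burn out
  ......
  ......
  .....F
  .FF.FT
  TTTFTT

......
......
.....F
.FF.FT
TTTFTT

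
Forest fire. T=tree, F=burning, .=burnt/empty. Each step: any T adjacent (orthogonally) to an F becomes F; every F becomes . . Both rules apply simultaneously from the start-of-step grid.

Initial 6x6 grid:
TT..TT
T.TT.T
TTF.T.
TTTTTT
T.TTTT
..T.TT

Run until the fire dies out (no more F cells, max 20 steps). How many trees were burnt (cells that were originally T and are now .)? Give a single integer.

Step 1: +3 fires, +1 burnt (F count now 3)
Step 2: +5 fires, +3 burnt (F count now 5)
Step 3: +5 fires, +5 burnt (F count now 5)
Step 4: +5 fires, +5 burnt (F count now 5)
Step 5: +3 fires, +5 burnt (F count now 3)
Step 6: +1 fires, +3 burnt (F count now 1)
Step 7: +0 fires, +1 burnt (F count now 0)
Fire out after step 7
Initially T: 25, now '.': 33
Total burnt (originally-T cells now '.'): 22

Answer: 22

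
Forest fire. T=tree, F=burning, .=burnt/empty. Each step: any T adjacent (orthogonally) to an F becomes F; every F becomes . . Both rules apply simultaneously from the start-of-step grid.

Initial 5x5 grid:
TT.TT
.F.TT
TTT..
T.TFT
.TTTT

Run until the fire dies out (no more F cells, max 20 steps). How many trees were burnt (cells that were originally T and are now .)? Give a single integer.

Step 1: +5 fires, +2 burnt (F count now 5)
Step 2: +5 fires, +5 burnt (F count now 5)
Step 3: +2 fires, +5 burnt (F count now 2)
Step 4: +0 fires, +2 burnt (F count now 0)
Fire out after step 4
Initially T: 16, now '.': 21
Total burnt (originally-T cells now '.'): 12

Answer: 12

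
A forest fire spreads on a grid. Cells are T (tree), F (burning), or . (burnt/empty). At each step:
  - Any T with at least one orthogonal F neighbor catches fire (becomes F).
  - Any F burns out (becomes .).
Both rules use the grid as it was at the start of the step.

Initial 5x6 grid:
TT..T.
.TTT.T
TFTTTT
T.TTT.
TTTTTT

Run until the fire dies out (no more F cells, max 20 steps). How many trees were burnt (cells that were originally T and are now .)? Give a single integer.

Answer: 21

Derivation:
Step 1: +3 fires, +1 burnt (F count now 3)
Step 2: +5 fires, +3 burnt (F count now 5)
Step 3: +6 fires, +5 burnt (F count now 6)
Step 4: +4 fires, +6 burnt (F count now 4)
Step 5: +2 fires, +4 burnt (F count now 2)
Step 6: +1 fires, +2 burnt (F count now 1)
Step 7: +0 fires, +1 burnt (F count now 0)
Fire out after step 7
Initially T: 22, now '.': 29
Total burnt (originally-T cells now '.'): 21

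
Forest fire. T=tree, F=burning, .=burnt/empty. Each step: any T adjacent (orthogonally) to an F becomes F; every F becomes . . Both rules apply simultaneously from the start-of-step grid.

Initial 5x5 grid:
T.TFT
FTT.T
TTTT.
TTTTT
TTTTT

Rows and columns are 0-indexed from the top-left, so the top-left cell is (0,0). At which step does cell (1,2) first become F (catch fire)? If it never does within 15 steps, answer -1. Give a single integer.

Step 1: cell (1,2)='T' (+5 fires, +2 burnt)
Step 2: cell (1,2)='F' (+4 fires, +5 burnt)
  -> target ignites at step 2
Step 3: cell (1,2)='.' (+3 fires, +4 burnt)
Step 4: cell (1,2)='.' (+3 fires, +3 burnt)
Step 5: cell (1,2)='.' (+2 fires, +3 burnt)
Step 6: cell (1,2)='.' (+2 fires, +2 burnt)
Step 7: cell (1,2)='.' (+1 fires, +2 burnt)
Step 8: cell (1,2)='.' (+0 fires, +1 burnt)
  fire out at step 8

2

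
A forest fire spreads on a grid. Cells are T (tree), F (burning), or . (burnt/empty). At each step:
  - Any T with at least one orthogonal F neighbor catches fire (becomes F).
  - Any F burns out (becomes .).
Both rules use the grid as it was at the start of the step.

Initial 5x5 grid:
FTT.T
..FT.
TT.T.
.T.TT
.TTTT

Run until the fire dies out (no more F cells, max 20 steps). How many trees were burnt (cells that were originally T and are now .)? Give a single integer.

Answer: 13

Derivation:
Step 1: +3 fires, +2 burnt (F count now 3)
Step 2: +1 fires, +3 burnt (F count now 1)
Step 3: +1 fires, +1 burnt (F count now 1)
Step 4: +2 fires, +1 burnt (F count now 2)
Step 5: +2 fires, +2 burnt (F count now 2)
Step 6: +1 fires, +2 burnt (F count now 1)
Step 7: +1 fires, +1 burnt (F count now 1)
Step 8: +1 fires, +1 burnt (F count now 1)
Step 9: +1 fires, +1 burnt (F count now 1)
Step 10: +0 fires, +1 burnt (F count now 0)
Fire out after step 10
Initially T: 14, now '.': 24
Total burnt (originally-T cells now '.'): 13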